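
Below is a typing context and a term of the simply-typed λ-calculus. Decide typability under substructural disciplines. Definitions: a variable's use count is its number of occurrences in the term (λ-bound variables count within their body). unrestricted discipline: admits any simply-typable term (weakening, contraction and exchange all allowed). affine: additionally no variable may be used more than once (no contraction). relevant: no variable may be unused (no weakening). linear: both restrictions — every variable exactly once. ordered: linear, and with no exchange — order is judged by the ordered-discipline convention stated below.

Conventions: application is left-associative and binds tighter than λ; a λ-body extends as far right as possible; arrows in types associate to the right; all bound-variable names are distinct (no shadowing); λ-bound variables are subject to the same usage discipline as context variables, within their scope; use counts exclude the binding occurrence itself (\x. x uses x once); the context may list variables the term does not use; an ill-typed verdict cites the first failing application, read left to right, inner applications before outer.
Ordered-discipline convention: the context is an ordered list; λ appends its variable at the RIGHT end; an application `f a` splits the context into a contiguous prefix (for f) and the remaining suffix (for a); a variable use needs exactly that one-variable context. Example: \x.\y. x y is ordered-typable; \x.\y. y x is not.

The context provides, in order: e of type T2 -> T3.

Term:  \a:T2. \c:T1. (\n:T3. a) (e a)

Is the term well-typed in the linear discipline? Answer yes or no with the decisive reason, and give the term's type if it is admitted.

no — uses contraction: a ×2; c, n left unused
usage: e ×1; a (bound) ×2; c (bound) ×0; n (bound) ×0
left-to-right use order: a, e, a
typing: the term checks, with type T2 -> T1 -> T2
summary: ordered ✗, linear ✗, affine ✗, relevant ✗, unrestricted ✓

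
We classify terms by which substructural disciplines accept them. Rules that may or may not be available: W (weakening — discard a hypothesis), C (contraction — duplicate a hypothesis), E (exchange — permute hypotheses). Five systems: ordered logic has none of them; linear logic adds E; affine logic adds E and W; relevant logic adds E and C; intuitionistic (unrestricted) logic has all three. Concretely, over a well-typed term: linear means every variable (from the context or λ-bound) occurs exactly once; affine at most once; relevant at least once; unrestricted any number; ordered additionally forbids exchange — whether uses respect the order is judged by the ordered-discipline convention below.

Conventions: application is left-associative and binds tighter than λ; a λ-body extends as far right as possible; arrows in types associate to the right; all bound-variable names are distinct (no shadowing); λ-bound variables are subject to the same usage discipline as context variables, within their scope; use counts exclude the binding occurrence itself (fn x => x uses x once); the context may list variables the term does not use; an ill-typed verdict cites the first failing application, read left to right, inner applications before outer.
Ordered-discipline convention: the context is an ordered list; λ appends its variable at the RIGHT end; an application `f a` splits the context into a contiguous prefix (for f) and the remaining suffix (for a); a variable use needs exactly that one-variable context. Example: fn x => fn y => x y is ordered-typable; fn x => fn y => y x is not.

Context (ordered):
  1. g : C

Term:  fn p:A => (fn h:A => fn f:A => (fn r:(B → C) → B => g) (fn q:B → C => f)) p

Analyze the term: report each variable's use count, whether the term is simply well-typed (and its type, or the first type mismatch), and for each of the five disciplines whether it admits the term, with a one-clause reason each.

usage: g ×1; p (λ-bound) ×1; h (λ-bound) ×0; f (λ-bound) ×1; r (λ-bound) ×0; q (λ-bound) ×0
left-to-right use order: g, f, p
typing: ill-typed: a function awaiting (B → C) → B gets (B → C) → A
ordered: ✗, a type mismatch blocks all five
linear: ✗, the type mismatch rejects it
affine: ✗, not simply typable
relevant: ✗, fails simple typing
unrestricted: ✗, a type mismatch blocks all five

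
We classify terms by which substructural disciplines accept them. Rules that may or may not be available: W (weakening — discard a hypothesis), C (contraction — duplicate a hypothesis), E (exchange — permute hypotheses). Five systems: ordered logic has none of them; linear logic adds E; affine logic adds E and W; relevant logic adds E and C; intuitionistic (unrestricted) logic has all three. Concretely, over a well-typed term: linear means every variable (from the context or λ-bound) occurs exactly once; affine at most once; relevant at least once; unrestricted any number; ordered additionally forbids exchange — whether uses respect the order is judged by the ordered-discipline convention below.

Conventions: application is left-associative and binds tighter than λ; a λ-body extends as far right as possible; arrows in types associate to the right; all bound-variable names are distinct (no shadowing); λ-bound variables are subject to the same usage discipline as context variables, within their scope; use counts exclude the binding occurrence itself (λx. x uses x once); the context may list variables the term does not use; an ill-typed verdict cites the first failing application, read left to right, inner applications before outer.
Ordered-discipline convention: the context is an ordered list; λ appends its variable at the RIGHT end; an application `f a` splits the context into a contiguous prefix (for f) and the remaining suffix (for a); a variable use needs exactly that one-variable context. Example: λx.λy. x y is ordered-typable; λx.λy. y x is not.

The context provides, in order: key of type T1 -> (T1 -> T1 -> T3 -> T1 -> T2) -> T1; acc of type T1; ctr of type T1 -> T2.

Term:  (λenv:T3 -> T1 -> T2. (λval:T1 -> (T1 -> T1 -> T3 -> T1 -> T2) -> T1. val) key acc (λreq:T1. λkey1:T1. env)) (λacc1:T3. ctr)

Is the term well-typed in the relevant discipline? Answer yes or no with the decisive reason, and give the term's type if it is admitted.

no — needs weakening: req, key1, acc1 unused
counts: key: 1×; acc: 1×; ctr: 1×; env (bound): 1×; val (bound): 1×; req (bound): 0×; key1 (bound): 0×; acc1 (bound): 0×
use order (left to right): val, key, acc, env, ctr
typing: well-typed — term : T1
per-discipline verdicts: ordered ✗ | linear ✗ | affine ✓ | relevant ✗ | unrestricted ✓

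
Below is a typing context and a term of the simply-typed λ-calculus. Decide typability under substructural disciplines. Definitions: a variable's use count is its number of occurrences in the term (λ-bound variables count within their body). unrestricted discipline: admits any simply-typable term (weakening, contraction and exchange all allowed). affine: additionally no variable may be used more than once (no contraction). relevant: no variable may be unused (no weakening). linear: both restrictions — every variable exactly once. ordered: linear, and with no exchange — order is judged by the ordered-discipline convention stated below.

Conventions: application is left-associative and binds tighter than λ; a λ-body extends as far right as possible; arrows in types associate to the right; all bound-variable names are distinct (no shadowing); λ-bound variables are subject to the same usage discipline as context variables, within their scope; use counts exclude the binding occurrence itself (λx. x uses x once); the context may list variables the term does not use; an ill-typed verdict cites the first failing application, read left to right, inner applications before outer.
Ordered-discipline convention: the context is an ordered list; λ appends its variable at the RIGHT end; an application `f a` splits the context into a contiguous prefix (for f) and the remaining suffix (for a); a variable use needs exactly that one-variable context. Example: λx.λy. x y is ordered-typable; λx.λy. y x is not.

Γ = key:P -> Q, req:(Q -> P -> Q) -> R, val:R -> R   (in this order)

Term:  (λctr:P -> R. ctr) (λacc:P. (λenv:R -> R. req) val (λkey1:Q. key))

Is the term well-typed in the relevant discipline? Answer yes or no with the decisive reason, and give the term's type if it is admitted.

no — unused: acc, env, key1 — weakening required
counts: key: 1; req: 1; val: 1; ctr [bound]: 1; acc [bound]: 0; env [bound]: 0; key1 [bound]: 0
order of uses: ctr, req, val, key
typing: ✓ — P -> R
all disciplines: ordered ✗ | linear ✗ | affine ✓ | relevant ✗ | unrestricted ✓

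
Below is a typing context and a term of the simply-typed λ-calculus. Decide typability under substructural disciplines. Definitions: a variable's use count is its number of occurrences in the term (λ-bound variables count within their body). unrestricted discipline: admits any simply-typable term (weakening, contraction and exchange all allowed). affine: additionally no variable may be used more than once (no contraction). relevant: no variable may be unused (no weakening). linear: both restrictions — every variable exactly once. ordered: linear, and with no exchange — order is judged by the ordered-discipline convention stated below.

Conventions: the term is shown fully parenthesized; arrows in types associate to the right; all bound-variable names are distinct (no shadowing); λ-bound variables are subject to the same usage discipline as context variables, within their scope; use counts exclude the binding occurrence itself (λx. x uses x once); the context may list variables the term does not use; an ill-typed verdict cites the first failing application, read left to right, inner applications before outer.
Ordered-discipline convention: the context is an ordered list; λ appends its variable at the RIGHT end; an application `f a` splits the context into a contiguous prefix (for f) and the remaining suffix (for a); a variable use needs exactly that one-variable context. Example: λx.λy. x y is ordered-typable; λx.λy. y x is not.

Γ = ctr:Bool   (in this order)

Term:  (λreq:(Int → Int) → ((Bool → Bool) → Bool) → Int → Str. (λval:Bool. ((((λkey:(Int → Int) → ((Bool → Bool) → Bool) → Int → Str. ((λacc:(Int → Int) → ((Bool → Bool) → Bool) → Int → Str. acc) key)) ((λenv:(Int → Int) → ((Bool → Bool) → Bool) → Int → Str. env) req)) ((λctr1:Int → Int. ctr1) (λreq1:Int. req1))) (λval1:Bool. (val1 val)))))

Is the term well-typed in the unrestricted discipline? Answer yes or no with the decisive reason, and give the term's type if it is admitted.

no — fails simple typing
counts: ctr: 0; req (λ-bound): 1; val (λ-bound): 1; key (λ-bound): 1; acc (λ-bound): 1; env (λ-bound): 1; ctr1 (λ-bound): 1; req1 (λ-bound): 1; val1 (λ-bound): 1
uses in reading order: acc, key, env, req, ctr1, req1, val1, val
typing: ill-typed: can't apply a value of type Bool
across the five disciplines: ordered ✗, linear ✗, affine ✗, relevant ✗, unrestricted ✗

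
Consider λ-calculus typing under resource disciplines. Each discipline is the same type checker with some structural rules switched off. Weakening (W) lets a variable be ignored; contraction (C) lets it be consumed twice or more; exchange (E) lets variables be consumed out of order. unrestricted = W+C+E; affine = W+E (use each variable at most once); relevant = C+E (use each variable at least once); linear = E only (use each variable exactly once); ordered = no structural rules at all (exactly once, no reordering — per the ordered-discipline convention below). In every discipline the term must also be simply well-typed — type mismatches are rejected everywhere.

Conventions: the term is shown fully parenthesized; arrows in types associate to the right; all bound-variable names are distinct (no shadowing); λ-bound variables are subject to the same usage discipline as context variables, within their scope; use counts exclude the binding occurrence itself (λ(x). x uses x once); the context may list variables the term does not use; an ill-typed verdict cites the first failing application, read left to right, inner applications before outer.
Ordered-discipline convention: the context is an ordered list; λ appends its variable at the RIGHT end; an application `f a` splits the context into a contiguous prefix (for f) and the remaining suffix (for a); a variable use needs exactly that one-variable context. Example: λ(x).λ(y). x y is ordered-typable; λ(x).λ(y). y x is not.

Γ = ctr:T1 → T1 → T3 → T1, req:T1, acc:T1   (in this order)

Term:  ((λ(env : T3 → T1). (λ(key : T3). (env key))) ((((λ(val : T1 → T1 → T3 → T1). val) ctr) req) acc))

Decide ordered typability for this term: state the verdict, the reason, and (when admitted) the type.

yes — single-use (ctr, req, acc, env, key, val), ordered derivation ok; term : T3 → T1
use counts: ctr: 1; req: 1; acc: 1; env (λ-bound): 1; key (λ-bound): 1; val (λ-bound): 1
uses in reading order: env, key, val, ctr, req, acc
typing: the term checks, with type T3 → T1
all disciplines: ordered ✓ · linear ✓ · affine ✓ · relevant ✓ · unrestricted ✓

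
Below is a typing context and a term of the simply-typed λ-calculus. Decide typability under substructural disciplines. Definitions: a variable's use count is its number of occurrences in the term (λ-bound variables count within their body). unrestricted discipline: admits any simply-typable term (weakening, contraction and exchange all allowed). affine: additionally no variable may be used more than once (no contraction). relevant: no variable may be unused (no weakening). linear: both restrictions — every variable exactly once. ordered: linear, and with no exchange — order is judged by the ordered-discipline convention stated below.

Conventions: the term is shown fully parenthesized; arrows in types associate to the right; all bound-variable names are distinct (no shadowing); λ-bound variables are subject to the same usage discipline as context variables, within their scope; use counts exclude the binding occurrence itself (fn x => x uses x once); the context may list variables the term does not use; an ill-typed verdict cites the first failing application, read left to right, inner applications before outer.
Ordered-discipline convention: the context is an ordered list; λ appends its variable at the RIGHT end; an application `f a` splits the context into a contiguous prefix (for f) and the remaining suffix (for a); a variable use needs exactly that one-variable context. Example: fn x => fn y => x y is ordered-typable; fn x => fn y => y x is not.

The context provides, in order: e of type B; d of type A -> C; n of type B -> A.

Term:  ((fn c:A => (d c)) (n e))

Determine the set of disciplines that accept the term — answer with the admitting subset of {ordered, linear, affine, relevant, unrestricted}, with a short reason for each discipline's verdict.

accepted by: linear, affine, relevant, unrestricted
usage: e=1; d=1; n=1; c [bound]=1
use order (left to right): d, c, n, e
typing: well-typed — term : C
ordered: ✗, use order d, c, n, e needs exchange
linear: ✓, exactly-once usage across e, d, n, c
affine: ✓, none of e, d, n, c used more than once
relevant: ✓, every one of e, d, n, c appears
unrestricted: ✓, typability at C is all that's needed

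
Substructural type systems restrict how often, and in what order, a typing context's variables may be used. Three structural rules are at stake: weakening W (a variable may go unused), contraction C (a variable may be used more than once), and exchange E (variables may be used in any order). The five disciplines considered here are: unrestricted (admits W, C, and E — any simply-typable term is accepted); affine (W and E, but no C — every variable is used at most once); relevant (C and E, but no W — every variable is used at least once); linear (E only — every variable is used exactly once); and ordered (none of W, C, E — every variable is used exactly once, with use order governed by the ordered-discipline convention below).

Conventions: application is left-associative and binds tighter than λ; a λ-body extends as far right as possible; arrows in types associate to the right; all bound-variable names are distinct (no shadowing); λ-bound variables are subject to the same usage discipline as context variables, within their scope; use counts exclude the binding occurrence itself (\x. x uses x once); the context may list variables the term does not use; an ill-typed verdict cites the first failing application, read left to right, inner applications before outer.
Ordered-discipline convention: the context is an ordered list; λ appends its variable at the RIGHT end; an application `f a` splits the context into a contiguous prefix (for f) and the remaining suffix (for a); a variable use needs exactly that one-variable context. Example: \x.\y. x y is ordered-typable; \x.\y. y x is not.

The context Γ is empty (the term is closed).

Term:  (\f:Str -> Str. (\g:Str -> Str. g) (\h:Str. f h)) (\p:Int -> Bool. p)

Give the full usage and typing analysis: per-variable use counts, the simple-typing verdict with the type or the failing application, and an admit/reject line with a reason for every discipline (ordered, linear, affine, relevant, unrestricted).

variable uses: f (bound)=1, g (bound)=1, h (bound)=1, p (bound)=1
uses in reading order: g, f, h, p
typing: ill-typed: an application expects Str -> Str but receives (Int -> Bool) -> Int -> Bool
ordered ✗ (not simply typable)
linear ✗ (fails simple typing)
affine ✗ (a type mismatch blocks all five)
relevant ✗ (the type mismatch rejects it)
unrestricted ✗ (not simply typable)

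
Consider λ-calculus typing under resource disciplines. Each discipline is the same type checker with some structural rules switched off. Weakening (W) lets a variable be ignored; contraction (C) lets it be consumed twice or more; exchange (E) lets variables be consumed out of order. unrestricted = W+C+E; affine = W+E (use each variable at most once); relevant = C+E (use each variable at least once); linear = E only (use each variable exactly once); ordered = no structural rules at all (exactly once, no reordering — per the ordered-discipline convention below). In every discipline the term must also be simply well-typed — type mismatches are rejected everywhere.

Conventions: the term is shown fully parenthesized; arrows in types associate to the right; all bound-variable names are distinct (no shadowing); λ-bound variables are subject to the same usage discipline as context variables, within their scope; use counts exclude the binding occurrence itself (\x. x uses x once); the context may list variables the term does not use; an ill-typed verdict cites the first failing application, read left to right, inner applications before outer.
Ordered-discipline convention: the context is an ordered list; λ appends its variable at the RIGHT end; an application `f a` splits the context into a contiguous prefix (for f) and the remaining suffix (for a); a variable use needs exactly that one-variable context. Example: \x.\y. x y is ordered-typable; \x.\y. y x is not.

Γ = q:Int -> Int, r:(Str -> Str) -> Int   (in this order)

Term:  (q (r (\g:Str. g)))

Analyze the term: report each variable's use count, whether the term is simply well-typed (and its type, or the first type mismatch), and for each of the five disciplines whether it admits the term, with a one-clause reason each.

use counts: q: 1×, r: 1×, g (λ-bound): 1×
use order (left to right): q, r, g
typing: well-typed at Int
ordered: ✓ — single-use (q, r, g), ordered derivation ok
linear: ✓ — each of q, r, g used exactly once
affine: ✓ — no duplicate uses among q, r, g
relevant: ✓ — at least one use each (q, r, g)
unrestricted: ✓ — typability at Int is all that's needed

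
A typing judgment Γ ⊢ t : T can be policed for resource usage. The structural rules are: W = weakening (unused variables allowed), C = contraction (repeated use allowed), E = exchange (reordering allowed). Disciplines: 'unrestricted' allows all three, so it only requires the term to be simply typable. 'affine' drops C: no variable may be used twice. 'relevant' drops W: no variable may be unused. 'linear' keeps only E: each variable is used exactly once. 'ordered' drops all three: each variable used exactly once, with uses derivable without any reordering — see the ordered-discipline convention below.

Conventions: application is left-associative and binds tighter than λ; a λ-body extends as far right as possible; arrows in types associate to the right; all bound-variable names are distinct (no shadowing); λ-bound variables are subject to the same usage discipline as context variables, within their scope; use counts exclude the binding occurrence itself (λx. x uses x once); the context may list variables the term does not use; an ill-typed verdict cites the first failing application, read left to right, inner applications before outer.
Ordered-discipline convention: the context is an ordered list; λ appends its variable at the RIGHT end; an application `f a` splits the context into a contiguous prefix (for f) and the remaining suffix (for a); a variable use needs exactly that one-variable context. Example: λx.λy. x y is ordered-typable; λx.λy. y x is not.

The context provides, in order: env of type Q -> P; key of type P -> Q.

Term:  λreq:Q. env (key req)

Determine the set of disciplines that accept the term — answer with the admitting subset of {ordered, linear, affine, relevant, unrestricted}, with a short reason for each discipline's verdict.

accepted by: none
use counts: env: 1; key: 1; req (λ-bound): 1
left-to-right use order: env, key, req
typing: ill-typed: a function awaiting P gets Q
ordered: ✗, a type mismatch blocks all five
linear: ✗, the type mismatch rejects it
affine: ✗, not simply typable
relevant: ✗, fails simple typing
unrestricted: ✗, a type mismatch blocks all five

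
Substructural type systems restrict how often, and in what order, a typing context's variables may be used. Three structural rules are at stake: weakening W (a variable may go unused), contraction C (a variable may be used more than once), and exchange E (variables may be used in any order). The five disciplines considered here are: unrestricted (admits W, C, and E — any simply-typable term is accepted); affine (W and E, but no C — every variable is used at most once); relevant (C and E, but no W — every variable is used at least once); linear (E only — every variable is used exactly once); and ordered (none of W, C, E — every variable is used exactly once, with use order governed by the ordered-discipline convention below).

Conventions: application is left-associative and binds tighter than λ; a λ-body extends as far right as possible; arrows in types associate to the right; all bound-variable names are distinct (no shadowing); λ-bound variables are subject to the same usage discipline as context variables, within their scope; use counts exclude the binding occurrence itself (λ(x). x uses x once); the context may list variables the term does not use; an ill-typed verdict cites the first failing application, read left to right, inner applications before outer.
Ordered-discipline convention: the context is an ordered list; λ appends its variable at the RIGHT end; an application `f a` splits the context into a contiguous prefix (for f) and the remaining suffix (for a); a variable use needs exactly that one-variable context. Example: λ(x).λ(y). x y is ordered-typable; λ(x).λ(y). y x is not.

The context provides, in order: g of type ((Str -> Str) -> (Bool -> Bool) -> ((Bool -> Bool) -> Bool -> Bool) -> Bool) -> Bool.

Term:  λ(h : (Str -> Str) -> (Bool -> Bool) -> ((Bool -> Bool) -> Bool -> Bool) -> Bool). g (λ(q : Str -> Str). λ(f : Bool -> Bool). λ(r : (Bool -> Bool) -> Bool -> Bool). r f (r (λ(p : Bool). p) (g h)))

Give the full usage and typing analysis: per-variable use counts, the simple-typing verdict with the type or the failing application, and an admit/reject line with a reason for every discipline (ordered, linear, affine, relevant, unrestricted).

use counts: g: 2; h [bound]: 1; q [bound]: 0; f [bound]: 1; r [bound]: 2; p [bound]: 1
uses in reading order: g, r, f, r, p, g, h
typing: ✓ — ((Str -> Str) -> (Bool -> Bool) -> ((Bool -> Bool) -> Bool -> Bool) -> Bool) -> Bool
ordered: ✗ — uses contraction: g ×2, r ×2; q never used (weakening)
linear: ✗ — uses contraction: g ×2, r ×2; q never used (weakening)
affine: ✗ — uses contraction: g ×2, r ×2
relevant: ✗ — q never used (weakening)
unrestricted: ✓ — typability at ((Str -> Str) -> (Bool -> Bool) -> ((Bool -> Bool) -> Bool -> Bool) -> Bool) -> Bool is all that's needed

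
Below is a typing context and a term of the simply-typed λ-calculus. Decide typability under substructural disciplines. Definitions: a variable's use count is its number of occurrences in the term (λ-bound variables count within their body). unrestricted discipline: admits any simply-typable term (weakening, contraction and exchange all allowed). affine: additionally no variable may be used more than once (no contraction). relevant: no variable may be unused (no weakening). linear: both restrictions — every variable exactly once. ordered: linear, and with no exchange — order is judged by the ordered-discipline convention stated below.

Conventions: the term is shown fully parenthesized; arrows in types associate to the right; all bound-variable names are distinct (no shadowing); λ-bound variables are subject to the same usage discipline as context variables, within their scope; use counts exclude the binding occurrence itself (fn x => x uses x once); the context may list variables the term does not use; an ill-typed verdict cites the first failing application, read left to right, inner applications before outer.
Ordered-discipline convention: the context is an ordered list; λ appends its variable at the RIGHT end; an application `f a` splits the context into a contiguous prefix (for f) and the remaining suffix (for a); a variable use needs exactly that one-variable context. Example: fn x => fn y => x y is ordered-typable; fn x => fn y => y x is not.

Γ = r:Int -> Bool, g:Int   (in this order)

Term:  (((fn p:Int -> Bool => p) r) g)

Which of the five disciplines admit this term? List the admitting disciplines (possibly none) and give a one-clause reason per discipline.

admitting disciplines: ordered, linear, affine, relevant, unrestricted
counts: r: 1×; g: 1×; p [bound]: 1×
left-to-right use order: p, r, g
typing: well-typed at Bool
ordered: ✓, one use each (r, g, p); ordered split holds
linear: ✓, single use per variable (r, g, p)
affine: ✓, no duplicate uses among r, g, p
relevant: ✓, at least one use each (r, g, p)
unrestricted: ✓, type-checks (Bool) and nothing is barred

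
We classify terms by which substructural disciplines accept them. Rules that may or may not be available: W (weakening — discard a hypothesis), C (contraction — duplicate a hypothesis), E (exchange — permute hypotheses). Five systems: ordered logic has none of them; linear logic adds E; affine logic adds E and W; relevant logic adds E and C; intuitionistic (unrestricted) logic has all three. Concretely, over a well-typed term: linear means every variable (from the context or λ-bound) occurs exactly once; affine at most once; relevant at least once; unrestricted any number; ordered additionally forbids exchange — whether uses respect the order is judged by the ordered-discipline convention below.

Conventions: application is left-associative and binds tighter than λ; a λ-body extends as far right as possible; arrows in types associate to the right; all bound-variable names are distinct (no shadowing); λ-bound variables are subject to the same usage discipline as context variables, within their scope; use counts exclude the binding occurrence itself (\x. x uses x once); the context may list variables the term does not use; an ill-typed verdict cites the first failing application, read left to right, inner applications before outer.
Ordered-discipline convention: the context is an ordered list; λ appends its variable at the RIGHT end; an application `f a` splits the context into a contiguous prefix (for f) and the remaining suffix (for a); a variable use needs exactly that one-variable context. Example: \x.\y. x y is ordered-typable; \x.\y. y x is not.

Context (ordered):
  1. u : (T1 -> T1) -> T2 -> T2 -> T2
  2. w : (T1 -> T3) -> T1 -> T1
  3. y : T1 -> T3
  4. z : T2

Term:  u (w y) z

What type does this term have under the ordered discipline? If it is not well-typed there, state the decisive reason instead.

term : T2 -> T2
counts: u=1; w=1; y=1; z=1
use order (left to right): u, w, y, z
typing: well-typed at T2 -> T2
summary: ordered ✓, linear ✓, affine ✓, relevant ✓, unrestricted ✓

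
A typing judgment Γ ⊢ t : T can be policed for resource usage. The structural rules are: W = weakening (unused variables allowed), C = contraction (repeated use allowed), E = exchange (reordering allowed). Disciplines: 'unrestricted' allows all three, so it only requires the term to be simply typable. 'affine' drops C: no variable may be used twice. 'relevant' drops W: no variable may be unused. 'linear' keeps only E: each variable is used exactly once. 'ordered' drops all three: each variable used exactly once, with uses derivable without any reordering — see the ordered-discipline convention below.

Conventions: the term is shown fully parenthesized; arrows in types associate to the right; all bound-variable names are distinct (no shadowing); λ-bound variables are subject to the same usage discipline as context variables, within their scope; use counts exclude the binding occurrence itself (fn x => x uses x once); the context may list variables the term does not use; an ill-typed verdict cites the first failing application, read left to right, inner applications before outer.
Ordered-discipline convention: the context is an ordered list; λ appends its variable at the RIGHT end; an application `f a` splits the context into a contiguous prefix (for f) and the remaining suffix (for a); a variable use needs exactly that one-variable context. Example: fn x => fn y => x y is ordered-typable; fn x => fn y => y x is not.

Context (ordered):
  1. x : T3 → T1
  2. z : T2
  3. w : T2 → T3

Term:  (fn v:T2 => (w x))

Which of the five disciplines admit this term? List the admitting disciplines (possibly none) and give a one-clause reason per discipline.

admitted in: none
usage: x: 1×, z: 0×, w: 1×, v [bound]: 0×
use order (left to right): w, x
typing: ill-typed: an argument T3 → T1 mismatches the expected T2
ordered ✗ (not simply typable)
linear ✗ (fails simple typing)
affine ✗ (a type mismatch blocks all five)
relevant ✗ (the type mismatch rejects it)
unrestricted ✗ (not simply typable)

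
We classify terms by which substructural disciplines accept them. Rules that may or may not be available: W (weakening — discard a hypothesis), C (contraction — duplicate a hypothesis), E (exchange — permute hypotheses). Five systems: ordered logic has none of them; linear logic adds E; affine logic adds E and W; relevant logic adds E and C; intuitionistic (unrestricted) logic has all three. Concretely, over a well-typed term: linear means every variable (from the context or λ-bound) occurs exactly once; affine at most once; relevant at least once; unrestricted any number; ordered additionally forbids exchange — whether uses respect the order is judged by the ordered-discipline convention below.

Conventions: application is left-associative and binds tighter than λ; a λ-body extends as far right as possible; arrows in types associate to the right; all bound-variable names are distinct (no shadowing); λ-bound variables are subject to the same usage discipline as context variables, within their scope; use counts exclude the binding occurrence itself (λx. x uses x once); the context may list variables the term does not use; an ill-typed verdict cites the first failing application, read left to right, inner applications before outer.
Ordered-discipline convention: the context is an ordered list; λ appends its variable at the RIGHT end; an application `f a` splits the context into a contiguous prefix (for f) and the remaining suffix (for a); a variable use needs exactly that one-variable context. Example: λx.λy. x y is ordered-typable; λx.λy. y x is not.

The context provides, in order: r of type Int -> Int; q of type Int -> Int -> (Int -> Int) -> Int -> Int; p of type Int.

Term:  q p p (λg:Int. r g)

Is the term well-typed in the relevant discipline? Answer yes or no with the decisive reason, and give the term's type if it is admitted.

yes — every one of r, q, p, g appears; term : Int -> Int
variable uses: r: 1; q: 1; p: 2; g (bound): 1
use order (left to right): q, p, p, r, g
typing: well-typed — term : Int -> Int
across the five disciplines: ordered ✗ · linear ✗ · affine ✗ · relevant ✓ · unrestricted ✓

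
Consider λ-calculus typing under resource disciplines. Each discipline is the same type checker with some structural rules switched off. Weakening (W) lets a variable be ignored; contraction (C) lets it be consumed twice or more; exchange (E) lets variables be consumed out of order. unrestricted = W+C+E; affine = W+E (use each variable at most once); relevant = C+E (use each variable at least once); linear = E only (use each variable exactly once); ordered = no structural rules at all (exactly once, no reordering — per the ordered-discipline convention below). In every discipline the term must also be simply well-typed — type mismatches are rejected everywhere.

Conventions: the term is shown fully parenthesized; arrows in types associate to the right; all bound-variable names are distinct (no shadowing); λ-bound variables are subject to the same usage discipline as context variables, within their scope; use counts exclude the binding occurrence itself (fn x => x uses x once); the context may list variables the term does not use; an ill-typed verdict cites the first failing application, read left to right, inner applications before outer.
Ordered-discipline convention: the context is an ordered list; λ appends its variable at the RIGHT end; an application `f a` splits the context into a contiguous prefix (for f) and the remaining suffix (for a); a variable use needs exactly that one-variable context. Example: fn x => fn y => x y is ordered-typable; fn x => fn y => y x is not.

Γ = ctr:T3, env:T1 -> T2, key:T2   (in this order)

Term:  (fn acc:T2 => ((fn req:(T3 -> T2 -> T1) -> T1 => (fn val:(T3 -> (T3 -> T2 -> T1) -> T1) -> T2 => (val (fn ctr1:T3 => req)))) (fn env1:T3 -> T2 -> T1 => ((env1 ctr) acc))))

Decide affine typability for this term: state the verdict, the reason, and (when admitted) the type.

yes — none of ctr, env, key, acc, req, val, ctr1, env1 used more than once; term : T2 -> ((T3 -> (T3 -> T2 -> T1) -> T1) -> T2) -> T2
use counts: ctr: 1×; env: 0×; key: 0×; acc (bound): 1×; req (bound): 1×; val (bound): 1×; ctr1 (bound): 0×; env1 (bound): 1×
uses in reading order: val, req, env1, ctr, acc
typing: well-typed — term : T2 -> ((T3 -> (T3 -> T2 -> T1) -> T1) -> T2) -> T2
all disciplines: ordered ✗ | linear ✗ | affine ✓ | relevant ✗ | unrestricted ✓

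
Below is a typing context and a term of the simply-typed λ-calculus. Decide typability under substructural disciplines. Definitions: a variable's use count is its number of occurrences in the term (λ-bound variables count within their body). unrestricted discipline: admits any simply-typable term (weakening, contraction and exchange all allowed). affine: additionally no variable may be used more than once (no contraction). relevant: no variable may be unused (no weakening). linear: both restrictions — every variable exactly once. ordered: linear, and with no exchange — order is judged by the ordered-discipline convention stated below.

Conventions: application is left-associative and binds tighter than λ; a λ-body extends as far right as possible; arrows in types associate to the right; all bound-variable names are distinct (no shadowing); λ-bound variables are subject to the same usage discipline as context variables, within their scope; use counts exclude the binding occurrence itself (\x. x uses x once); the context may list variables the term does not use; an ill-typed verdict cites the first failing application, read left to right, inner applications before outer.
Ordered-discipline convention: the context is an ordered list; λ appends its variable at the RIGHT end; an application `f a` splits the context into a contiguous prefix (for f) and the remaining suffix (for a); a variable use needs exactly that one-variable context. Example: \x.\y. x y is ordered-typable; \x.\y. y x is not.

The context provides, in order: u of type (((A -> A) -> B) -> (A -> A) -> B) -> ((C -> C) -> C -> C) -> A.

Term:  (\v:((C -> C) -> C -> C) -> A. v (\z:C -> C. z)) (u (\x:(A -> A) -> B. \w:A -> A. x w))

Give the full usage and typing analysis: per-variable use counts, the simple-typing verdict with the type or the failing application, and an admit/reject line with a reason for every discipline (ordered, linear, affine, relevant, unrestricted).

usage: u ×1; v (bound) ×1; z (bound) ×1; x (bound) ×1; w (bound) ×1
left-to-right use order: v, z, u, x, w
typing: well-typed — term : A
ordered: ✓, one use each (u, v, z, x, w); ordered split holds
linear: ✓, each of u, v, z, x, w used exactly once
affine: ✓, u, v, z, x, w: no repeats, contraction unneeded
relevant: ✓, u, v, z, x, w: all used, weakening unneeded
unrestricted: ✓, typability at A is all that's needed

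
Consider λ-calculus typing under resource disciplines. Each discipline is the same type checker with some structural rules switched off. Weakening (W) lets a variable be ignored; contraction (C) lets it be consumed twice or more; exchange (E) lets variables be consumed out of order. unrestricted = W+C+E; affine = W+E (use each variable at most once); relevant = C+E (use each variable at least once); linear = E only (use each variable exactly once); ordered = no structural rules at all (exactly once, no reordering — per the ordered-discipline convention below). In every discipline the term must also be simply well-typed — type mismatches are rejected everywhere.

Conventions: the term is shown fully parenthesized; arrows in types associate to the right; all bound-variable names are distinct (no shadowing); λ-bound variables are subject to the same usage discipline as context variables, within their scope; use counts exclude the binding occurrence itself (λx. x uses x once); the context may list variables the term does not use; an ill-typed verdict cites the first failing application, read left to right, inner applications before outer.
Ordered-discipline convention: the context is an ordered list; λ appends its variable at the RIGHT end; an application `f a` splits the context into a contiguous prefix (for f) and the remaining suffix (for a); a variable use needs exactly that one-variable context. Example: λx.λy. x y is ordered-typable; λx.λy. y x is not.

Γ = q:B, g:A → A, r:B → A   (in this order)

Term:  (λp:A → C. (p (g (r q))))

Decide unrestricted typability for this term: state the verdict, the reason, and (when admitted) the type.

yes — type-checks ((A → C) → C) and nothing is barred; term : (A → C) → C
counts: q ×1, g ×1, r ×1, p (λ-bound) ×1
uses in reading order: p, g, r, q
typing: well-typed — term : (A → C) → C
all disciplines: ordered ✗ | linear ✓ | affine ✓ | relevant ✓ | unrestricted ✓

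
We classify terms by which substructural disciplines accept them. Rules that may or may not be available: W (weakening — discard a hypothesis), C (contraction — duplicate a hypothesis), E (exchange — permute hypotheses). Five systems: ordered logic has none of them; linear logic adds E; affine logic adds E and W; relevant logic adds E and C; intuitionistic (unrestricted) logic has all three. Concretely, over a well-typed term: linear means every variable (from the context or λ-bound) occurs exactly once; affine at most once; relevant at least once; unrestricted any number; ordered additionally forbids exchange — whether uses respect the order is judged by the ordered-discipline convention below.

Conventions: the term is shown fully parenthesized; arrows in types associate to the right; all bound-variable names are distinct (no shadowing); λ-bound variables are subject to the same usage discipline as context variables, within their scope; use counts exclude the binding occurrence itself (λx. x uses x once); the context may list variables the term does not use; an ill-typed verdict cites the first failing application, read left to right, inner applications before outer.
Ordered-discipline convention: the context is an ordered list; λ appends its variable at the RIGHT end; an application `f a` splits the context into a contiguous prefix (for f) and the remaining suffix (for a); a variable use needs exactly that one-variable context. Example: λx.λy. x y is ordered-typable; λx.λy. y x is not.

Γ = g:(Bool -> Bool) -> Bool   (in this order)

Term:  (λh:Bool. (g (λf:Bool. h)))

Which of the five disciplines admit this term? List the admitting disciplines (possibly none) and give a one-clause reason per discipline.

admitting disciplines: affine, unrestricted
counts: g=1; h (λ-bound)=1; f (λ-bound)=0
left-to-right use order: g, h
typing: well-typed — term : Bool -> Bool
ordered: ✗, needs weakening: f unused
linear: ✗, needs weakening: f unused
affine: ✓, g, h, f: no repeats, contraction unneeded
relevant: ✗, needs weakening: f unused
unrestricted: ✓, type-checks (Bool -> Bool) and nothing is barred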